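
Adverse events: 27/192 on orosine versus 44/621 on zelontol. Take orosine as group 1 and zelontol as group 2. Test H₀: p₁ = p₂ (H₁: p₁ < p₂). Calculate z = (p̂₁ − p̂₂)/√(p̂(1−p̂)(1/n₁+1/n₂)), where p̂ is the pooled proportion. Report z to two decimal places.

p̂₁ = 27/192 ≈ 0.1406, p̂₂ = 44/621 ≈ 0.0709.
Pooled p̂ = (27+44)/(192+621) = 71/813 = 0.0873.
SE = √(p̂(1−p̂)(1/n₁+1/n₂)) = √(0.0873·0.9127·0.00681864) = √(0.000543474) = 0.0233.
z = (0.1406 − 0.0709)/0.0233 = 0.0697/0.0233 = 2.99.

z = 2.99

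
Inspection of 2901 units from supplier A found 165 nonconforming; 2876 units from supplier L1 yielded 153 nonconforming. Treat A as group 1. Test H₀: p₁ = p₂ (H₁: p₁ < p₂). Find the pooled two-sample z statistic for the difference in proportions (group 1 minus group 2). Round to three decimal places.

p̂₁ = 165/2901 ≈ 0.05688, p̂₂ = 153/2876 ≈ 0.05320.
Pooled p̂ = (165+153)/(2901+2876) = 318/5777 = 0.05505.
SE = √(0.0520158 × 0.000692414) = 0.00600.
z = (0.05688 − 0.05320)/0.00600 = 0.00368/0.00600 = 0.613.
p-value = P(Z < 0.613) ≈ 0.7300.

z = 0.613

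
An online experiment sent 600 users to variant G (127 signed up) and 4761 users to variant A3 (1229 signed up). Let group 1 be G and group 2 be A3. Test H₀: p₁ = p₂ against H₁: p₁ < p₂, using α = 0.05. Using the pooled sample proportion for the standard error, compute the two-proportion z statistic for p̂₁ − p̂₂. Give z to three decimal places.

p̂₁ = 127/600 ≈ 0.21167, p̂₂ = 1229/4761 ≈ 0.25814.
Pooled p̂ = (127+1229)/(600+4761) = 1356/5361 = 0.25294.
SE = √(p̂(1−p̂)(1/n₁+1/n₂)) = √(0.25294·0.74706·0.00187671) = √(0.000354623) = 0.01883.
z = (0.21167 − 0.25814)/0.01883 = -0.04647/0.01883 = -2.468.
p-value = P(Z < -2.468) ≈ 0.0068. With α = 0.05, reject H₀.

z = -2.468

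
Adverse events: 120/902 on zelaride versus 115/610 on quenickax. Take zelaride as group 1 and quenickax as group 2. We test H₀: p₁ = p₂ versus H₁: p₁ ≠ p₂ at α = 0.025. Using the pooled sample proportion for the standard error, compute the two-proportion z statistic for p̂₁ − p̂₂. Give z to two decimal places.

p̂₁ = 120/902 = 0.1330, p̂₂ = 115/610 = 0.1885.
Pooled p̂ = (120+115)/(902+610) = 235/1512 = 0.1554.
SE = √(0.131267 × 0.00274799) = 0.0190.
z = (0.1330 − 0.1885)/0.0190 = -0.0555/0.0190 = -2.92.
Two-sided p-value ≈ 2·Φ(−2.921) = 0.0035; since p < α = 0.025, reject H₀.

z = -2.92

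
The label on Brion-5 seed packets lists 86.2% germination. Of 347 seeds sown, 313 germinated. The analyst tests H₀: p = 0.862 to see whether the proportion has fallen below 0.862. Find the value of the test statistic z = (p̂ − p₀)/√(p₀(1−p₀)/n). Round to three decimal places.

p̂ = 313/347 ≈ 0.90202.
Under H₀, SE = √(0.862·0.138/347) = √(0.000342813) = 0.01852.
z = (0.90202 − 0.862)/0.01852 = 0.04002/0.01852 = 2.161.

z = 2.161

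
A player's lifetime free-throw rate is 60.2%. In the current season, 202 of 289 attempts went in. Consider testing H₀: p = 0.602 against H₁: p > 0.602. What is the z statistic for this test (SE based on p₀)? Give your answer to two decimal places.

z = 3.37

p̂ = 202/289 ≈ 0.6990.
Under H₀, SE = √(0.602·0.398/289) = √(0.000829052) = 0.0288.
z = (0.6990 − 0.602)/0.0288 = 0.0970/0.0288 = 3.37.
p-value = P(Z > 3.368) ≈ 0.0004.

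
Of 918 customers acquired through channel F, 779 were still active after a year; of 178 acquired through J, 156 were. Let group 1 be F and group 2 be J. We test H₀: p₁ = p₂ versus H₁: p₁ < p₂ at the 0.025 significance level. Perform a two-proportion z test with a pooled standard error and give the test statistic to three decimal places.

p̂₁ = 779/918 ≈ 0.84858, p̂₂ = 156/178 ≈ 0.87640.
Pooled p̂ = (779+156)/(918+178) = 935/1096 = 0.85310.
SE = √(0.125319 × 0.0067073) = 0.02899.
z = (0.84858 − 0.87640)/0.02899 = -0.02782/0.02899 = -0.960.
p-value = P(Z < -0.960) ≈ 0.1686, so at α = 0.025 we fail to reject H₀.

z = -0.960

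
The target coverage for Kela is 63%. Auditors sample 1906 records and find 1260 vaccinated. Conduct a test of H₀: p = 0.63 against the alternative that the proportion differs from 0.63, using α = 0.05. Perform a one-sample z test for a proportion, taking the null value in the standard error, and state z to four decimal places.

p̂ = 1260/1906 = 0.661070.
Standard error under H₀: √(0.63×0.37/1906) = 0.011059.
z = (0.661070 − 0.63)/0.011059 = 0.031070/0.011059 = 2.8095.
p-value = 2·P(Z > 2.810) ≈ 0.0050, so at α = 0.05 we reject H₀.

z = 2.8095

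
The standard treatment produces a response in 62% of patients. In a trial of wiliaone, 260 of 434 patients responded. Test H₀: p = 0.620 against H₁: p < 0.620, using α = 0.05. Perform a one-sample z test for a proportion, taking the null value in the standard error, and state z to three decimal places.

p̂ = 260/434 ≈ 0.59908.
Standard error under H₀: √(0.62×0.38/434) = 0.02330.
z = (0.59908 − 0.62)/0.02330 = -0.02092/0.02330 = -0.898.
p-value = P(Z < -0.898) ≈ 0.1846; since p > α = 0.05, fail to reject H₀.

z = -0.898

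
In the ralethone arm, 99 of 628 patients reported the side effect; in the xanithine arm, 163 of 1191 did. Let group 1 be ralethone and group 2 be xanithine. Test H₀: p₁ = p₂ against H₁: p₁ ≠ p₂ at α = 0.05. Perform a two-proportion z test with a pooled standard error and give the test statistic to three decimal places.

p̂₁ = 99/628 ≈ 0.15764, p̂₂ = 163/1191 ≈ 0.13686.
Pooled p̂ = (99+163)/(628+1191) = 262/1819 = 0.14404.
SE = √(p̂(1−p̂)(1/n₁+1/n₂)) = √(0.14404·0.85596·0.00243199) = √(0.000299837) = 0.01732.
z = (0.15764 − 0.13686)/0.01732 = 0.02078/0.01732 = 1.200.
p-value = 2·P(Z > 1.200) ≈ 0.2300; since p > α = 0.05, fail to reject H₀.

z = 1.200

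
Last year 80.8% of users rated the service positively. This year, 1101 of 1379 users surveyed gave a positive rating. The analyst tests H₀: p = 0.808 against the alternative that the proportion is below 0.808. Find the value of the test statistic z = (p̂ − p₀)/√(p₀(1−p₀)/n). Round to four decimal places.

z = -0.9047

p̂ = 1101/1379 = 0.7984046.
Standard error under H₀: √(0.808×0.192/1379) = 0.0106066.
z = (0.7984046 − 0.808)/0.0106066 = -0.0095954/0.0106066 = -0.9047.
p-value = P(Z < -0.905) ≈ 0.1828.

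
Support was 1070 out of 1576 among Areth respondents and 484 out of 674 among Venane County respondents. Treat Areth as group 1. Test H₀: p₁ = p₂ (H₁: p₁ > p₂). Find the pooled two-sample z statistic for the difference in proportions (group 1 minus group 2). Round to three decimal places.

p̂₁ = 1070/1576 = 0.678934, p̂₂ = 484/674 = 0.718101.
Pooled p̂ = (1070+484)/(1576+674) = 1554/2250 = 0.690667.
SE = √(0.213646 × 0.0021182) = 0.021273.
z = (0.678934 − 0.718101)/0.021273 = -0.039167/0.021273 = -1.841.
p-value = P(Z > -1.841) ≈ 0.9672.

z = -1.841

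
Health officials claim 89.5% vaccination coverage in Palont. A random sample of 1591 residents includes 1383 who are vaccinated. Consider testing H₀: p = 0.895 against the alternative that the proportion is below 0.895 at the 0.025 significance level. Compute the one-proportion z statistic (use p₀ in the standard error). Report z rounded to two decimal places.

z = -3.35

p̂ = 1383/1591 ≈ 0.86926.
Under H₀, SE = √(0.895·0.105/1591) = √(5.90666e-05) = 0.00769.
z = (0.86926 − 0.895)/0.00769 = -0.02574/0.00769 = -3.35.
p-value = P(Z < -3.349) ≈ 0.0004, so at α = 0.025 we reject H₀.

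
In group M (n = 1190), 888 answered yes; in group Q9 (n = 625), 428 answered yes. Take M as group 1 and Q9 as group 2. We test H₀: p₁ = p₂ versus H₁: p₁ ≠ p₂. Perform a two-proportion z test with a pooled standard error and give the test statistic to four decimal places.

p̂₁ = 888/1190 ≈ 0.7462185, p̂₂ = 428/625 ≈ 0.6848000.
Pooled p̂ = (888+428)/(1190+625) = 1316/1815 = 0.7250689.
SE = √(0.199344 × 0.00244034) = 0.0220560.
z = (0.7462185 − 0.6848000)/0.0220560 = 0.0614185/0.0220560 = 2.7847.
Two-sided p-value ≈ 2·Φ(−2.785) = 0.0054.

z = 2.7847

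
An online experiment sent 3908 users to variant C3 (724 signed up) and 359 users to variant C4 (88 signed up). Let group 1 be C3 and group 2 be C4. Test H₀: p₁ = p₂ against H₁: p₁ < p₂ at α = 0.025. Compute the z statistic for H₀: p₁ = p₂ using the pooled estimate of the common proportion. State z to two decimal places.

p̂₁ = 724/3908 ≈ 0.1853, p̂₂ = 88/359 ≈ 0.2451.
Pooled p̂ = (724+88)/(3908+359) = 812/4267 = 0.1903.
SE = √(p̂(1−p̂)(1/n₁+1/n₂)) = √(0.1903·0.8097·0.0030414) = √(0.000468633) = 0.0216.
z = (0.1853 − 0.2451)/0.0216 = -0.0598/0.0216 = -2.77.
p-value = P(Z < -2.765) ≈ 0.0028. With α = 0.025, reject H₀.

z = -2.77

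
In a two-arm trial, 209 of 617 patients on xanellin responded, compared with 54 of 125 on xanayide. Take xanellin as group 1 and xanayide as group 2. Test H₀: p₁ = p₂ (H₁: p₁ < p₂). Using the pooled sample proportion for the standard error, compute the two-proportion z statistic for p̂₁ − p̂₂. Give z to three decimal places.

p̂₁ = 209/617 = 0.33874, p̂₂ = 54/125 = 0.43200.
Pooled p̂ = (209+54)/(617+125) = 263/742 = 0.35445.
SE = √(0.228814 × 0.00962075) = 0.04692.
z = (0.33874 − 0.43200)/0.04692 = -0.09326/0.04692 = -1.988.
p-value = P(Z < -1.988) ≈ 0.0234.

z = -1.988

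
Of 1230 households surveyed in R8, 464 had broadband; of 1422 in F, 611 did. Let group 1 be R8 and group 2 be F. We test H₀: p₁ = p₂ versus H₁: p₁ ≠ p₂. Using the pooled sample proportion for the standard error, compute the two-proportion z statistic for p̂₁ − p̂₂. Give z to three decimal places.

p̂₁ = 464/1230 ≈ 0.37724, p̂₂ = 611/1422 ≈ 0.42968.
Pooled p̂ = (464+611)/(1230+1422) = 1075/2652 = 0.40535.
SE = √(p̂(1−p̂)(1/n₁+1/n₂)) = √(0.40535·0.59465·0.00151624) = √(0.000365479) = 0.01912.
z = (0.37724 − 0.42968)/0.01912 = -0.05244/0.01912 = -2.743.

z = -2.743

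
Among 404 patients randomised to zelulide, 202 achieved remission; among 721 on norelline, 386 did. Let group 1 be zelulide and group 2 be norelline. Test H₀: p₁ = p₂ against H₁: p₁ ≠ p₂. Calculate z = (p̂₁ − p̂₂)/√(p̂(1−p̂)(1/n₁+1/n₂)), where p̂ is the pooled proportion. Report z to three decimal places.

p̂₁ = 202/404 = 0.50000, p̂₂ = 386/721 = 0.53537.
Pooled p̂ = (202+386)/(404+721) = 588/1125 = 0.52267.
SE = √(0.249486 × 0.00386221) = 0.03104.
z = (0.50000 − 0.53537)/0.03104 = -0.03537/0.03104 = -1.139.
p-value = 2·P(Z > 1.139) ≈ 0.2546.

z = -1.139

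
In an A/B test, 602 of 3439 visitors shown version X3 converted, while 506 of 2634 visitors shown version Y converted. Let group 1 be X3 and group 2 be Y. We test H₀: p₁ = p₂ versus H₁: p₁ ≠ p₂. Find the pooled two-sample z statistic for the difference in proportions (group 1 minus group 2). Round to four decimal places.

z = -1.7052

p̂₁ = 602/3439 = 0.175051, p̂₂ = 506/2634 = 0.192103.
Pooled p̂ = (602+506)/(3439+2634) = 1108/6073 = 0.182447.
SE = √(0.14916 × 0.000670433) = 0.010000.
z = (0.175051 − 0.192103)/0.010000 = -0.017052/0.010000 = -1.7052.
p-value = 2·P(Z > 1.705) ≈ 0.0882.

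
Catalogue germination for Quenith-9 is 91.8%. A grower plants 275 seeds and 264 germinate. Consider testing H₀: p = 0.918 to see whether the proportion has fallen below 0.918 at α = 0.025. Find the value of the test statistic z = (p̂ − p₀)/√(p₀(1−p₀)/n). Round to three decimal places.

p̂ = 264/275 ≈ 0.96000.
SE = √(p₀(1−p₀)/n) = √(0.075276/275) = 0.01654.
z = (0.96000 − 0.918)/0.01654 = 0.04200/0.01654 = 2.539.
p-value = P(Z < 2.539) ≈ 0.9944, so at α = 0.025 we fail to reject H₀.

z = 2.539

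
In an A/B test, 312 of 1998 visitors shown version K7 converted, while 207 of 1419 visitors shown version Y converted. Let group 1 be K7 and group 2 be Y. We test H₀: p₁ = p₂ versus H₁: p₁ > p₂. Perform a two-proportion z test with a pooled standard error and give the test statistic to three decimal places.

p̂₁ = 312/1998 ≈ 0.15616, p̂₂ = 207/1419 ≈ 0.14588.
Pooled p̂ = (312+207)/(1998+1419) = 519/3417 = 0.15189.
SE = √(p̂(1−p̂)(1/n₁+1/n₂)) = √(0.15189·0.84811·0.00120522) = √(0.000155254) = 0.01246.
z = (0.15616 − 0.14588)/0.01246 = 0.01028/0.01246 = 0.825.
p-value = P(Z > 0.825) ≈ 0.2047.

z = 0.825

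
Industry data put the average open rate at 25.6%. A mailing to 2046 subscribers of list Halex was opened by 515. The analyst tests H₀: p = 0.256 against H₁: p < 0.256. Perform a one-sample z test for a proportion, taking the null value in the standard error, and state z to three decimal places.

p̂ = 515/2046 = 0.25171.
Under H₀, SE = √(0.256·0.744/2046) = √(9.30909e-05) = 0.00965.
z = (0.25171 − 0.256)/0.00965 = -0.00429/0.00965 = -0.445.

z = -0.445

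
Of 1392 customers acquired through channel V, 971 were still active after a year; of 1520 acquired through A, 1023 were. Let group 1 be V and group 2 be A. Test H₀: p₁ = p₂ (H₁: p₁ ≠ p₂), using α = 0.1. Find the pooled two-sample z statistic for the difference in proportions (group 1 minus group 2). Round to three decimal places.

z = 1.423

p̂₁ = 971/1392 = 0.69756, p̂₂ = 1023/1520 = 0.67303.
Pooled p̂ = (971+1023)/(1392+1520) = 1994/2912 = 0.68475.
SE = √(p̂(1−p̂)(1/n₁+1/n₂)) = √(0.68475·0.31525·0.00137629) = √(0.000297094) = 0.01724.
z = (0.69756 − 0.67303)/0.01724 = 0.02453/0.01724 = 1.423.
Two-sided p-value ≈ 2·Φ(−1.423) = 0.1547; since p > α = 0.1, fail to reject H₀.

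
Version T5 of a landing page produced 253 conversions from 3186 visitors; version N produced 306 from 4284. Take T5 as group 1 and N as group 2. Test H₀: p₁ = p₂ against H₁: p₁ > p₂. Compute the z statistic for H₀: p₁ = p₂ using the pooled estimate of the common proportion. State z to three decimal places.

z = 1.297

p̂₁ = 253/3186 ≈ 0.0794099, p̂₂ = 306/4284 ≈ 0.0714286.
Pooled p̂ = (253+306)/(3186+4284) = 559/7470 = 0.0748327.
SE = √(0.0692327 × 0.0005473) = 0.0061556.
z = (0.0794099 − 0.0714286)/0.0061556 = 0.0079813/0.0061556 = 1.297.
p-value = P(Z > 1.297) ≈ 0.0974.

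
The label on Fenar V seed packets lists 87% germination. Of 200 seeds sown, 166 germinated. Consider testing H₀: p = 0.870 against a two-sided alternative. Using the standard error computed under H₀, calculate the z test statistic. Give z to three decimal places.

p̂ = 166/200 = 0.83000.
SE = √(p₀(1−p₀)/n) = √(0.1131/200) = 0.02378.
z = (0.83000 − 0.87)/0.02378 = -0.04000/0.02378 = -1.682.
p-value = 2·P(Z > 1.682) ≈ 0.0926.

z = -1.682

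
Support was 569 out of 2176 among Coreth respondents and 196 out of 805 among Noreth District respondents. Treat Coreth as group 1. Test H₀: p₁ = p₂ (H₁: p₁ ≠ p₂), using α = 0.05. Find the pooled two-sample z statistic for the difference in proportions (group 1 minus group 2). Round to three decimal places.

z = 1.000

p̂₁ = 569/2176 ≈ 0.261489, p̂₂ = 196/805 ≈ 0.243478.
Pooled p̂ = (569+196)/(2176+805) = 765/2981 = 0.256625.
SE = √(0.190769 × 0.00170179) = 0.018018.
z = (0.261489 − 0.243478)/0.018018 = 0.018011/0.018018 = 1.000.
Two-sided p-value ≈ 2·Φ(−1.000) = 0.3175, so at α = 0.05 we fail to reject H₀.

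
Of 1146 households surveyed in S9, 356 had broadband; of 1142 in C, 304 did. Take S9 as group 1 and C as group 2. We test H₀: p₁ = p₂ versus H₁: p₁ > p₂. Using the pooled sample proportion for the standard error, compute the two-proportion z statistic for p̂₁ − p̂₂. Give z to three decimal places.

p̂₁ = 356/1146 ≈ 0.310646, p̂₂ = 304/1142 ≈ 0.266200.
Pooled p̂ = (356+304)/(1146+1142) = 660/2288 = 0.288462.
SE = √(p̂(1−p̂)(1/n₁+1/n₂)) = √(0.288462·0.711538·0.00174826) = √(0.000358832) = 0.018943.
z = (0.310646 − 0.266200)/0.018943 = 0.044446/0.018943 = 2.346.
p-value = P(Z > 2.346) ≈ 0.0095.

z = 2.346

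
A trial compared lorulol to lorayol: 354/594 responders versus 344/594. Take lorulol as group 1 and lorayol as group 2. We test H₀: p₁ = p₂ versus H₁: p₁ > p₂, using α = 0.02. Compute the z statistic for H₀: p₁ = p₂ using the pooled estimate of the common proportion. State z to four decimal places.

z = 0.5894

p̂₁ = 354/594 ≈ 0.595960, p̂₂ = 344/594 ≈ 0.579125.
Pooled p̂ = (354+344)/(594+594) = 698/1188 = 0.587542.
SE = √(0.242336 × 0.003367) = 0.028565.
z = (0.595960 − 0.579125)/0.028565 = 0.016835/0.028565 = 0.5894.
p-value = P(Z > 0.589) ≈ 0.2778, so at α = 0.02 we fail to reject H₀.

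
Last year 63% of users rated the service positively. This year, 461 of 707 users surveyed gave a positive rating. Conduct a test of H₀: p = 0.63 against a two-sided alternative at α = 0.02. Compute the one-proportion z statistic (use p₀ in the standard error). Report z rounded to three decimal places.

p̂ = 461/707 = 0.65205.
Under H₀, SE = √(0.63·0.37/707) = √(0.000329703) = 0.01816.
z = (0.65205 − 0.63)/0.01816 = 0.02205/0.01816 = 1.214.
p-value = 2·P(Z > 1.214) ≈ 0.2246. With α = 0.02, fail to reject H₀.

z = 1.214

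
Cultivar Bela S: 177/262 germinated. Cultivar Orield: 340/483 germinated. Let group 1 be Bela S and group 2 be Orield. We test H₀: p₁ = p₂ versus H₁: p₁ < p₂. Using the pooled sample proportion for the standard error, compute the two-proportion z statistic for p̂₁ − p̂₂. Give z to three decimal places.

p̂₁ = 177/262 = 0.67557, p̂₂ = 340/483 = 0.70393.
Pooled p̂ = (177+340)/(262+483) = 517/745 = 0.69396.
SE = √(0.21238 × 0.00588719) = 0.03536.
z = (0.67557 − 0.70393)/0.03536 = -0.02836/0.03536 = -0.802.

z = -0.802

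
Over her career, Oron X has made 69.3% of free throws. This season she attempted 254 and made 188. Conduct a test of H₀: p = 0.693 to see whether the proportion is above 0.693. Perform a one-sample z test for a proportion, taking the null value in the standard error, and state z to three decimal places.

z = 1.629

p̂ = 188/254 ≈ 0.740157.
SE = √(p₀(1−p₀)/n) = √(0.21275/254) = 0.028941.
z = (0.740157 − 0.693)/0.028941 = 0.047157/0.028941 = 1.629.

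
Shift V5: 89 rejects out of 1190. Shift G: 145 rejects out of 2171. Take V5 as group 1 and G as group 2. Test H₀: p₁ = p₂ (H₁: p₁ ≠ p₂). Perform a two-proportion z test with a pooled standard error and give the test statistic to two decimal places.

z = 0.87

p̂₁ = 89/1190 ≈ 0.0748, p̂₂ = 145/2171 ≈ 0.0668.
Pooled p̂ = (89+145)/(1190+2171) = 234/3361 = 0.0696.
SE = √(p̂(1−p̂)(1/n₁+1/n₂)) = √(0.0696·0.9304·0.00130095) = √(8.42691e-05) = 0.0092.
z = (0.0748 − 0.0668)/0.0092 = 0.0080/0.0092 = 0.87.
p-value = 2·P(Z > 0.872) ≈ 0.3835.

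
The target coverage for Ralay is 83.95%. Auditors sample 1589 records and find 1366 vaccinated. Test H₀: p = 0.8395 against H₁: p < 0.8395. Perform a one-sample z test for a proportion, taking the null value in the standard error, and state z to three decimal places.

p̂ = 1366/1589 ≈ 0.85966.
Under H₀, SE = √(0.8395·0.1605/1589) = √(8.47953e-05) = 0.00921.
z = (0.85966 − 0.8395)/0.00921 = 0.02016/0.00921 = 2.189.

z = 2.189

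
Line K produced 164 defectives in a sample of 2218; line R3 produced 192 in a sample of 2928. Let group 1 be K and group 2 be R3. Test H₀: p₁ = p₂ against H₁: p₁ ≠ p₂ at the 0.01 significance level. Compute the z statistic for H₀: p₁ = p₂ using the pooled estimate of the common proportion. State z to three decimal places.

p̂₁ = 164/2218 = 0.073940, p̂₂ = 192/2928 = 0.065574.
Pooled p̂ = (164+192)/(2218+2928) = 356/5146 = 0.069180.
SE = √(p̂(1−p̂)(1/n₁+1/n₂)) = √(0.069180·0.930820·0.000792387) = √(5.1025e-05) = 0.007143.
z = (0.073940 − 0.065574)/0.007143 = 0.008366/0.007143 = 1.171.
Two-sided p-value ≈ 2·Φ(−1.171) = 0.2415; since p > α = 0.01, fail to reject H₀.

z = 1.171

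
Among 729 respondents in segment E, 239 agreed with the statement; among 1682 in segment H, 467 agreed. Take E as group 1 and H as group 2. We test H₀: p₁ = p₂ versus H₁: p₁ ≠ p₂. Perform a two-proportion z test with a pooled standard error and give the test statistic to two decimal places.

z = 2.49

p̂₁ = 239/729 ≈ 0.3278, p̂₂ = 467/1682 ≈ 0.2776.
Pooled p̂ = (239+467)/(729+1682) = 706/2411 = 0.2928.
SE = √(0.207078 × 0.00196627) = 0.0202.
z = (0.3278 − 0.2776)/0.0202 = 0.0502/0.0202 = 2.49.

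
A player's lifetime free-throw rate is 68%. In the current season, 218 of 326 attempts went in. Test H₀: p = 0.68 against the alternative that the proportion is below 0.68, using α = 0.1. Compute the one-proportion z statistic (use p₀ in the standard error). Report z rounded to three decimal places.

p̂ = 218/326 ≈ 0.66871.
Standard error under H₀: √(0.68×0.32/326) = 0.02584.
z = (0.66871 − 0.68)/0.02584 = -0.01129/0.02584 = -0.437.
p-value = P(Z < -0.437) ≈ 0.3311, so at α = 0.1 we fail to reject H₀.

z = -0.437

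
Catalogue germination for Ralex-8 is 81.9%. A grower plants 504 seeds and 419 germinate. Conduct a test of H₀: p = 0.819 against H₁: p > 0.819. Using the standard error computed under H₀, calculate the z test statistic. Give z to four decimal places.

p̂ = 419/504 = 0.831349.
SE = √(p₀(1−p₀)/n) = √(0.14824/504) = 0.017150.
z = (0.831349 − 0.819)/0.017150 = 0.012349/0.017150 = 0.7201.
p-value = P(Z > 0.720) ≈ 0.2357.

z = 0.7201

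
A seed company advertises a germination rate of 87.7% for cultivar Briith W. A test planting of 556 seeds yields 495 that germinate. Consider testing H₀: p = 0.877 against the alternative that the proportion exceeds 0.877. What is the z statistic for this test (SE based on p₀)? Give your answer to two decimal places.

z = 0.95

p̂ = 495/556 ≈ 0.89029.
Standard error under H₀: √(0.877×0.123/556) = 0.01393.
z = (0.89029 − 0.877)/0.01393 = 0.01329/0.01393 = 0.95.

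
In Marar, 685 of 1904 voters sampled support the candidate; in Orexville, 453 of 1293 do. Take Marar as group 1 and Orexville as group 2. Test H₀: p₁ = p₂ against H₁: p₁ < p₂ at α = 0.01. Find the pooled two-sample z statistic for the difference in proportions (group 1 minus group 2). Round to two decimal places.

z = 0.55

p̂₁ = 685/1904 ≈ 0.3598, p̂₂ = 453/1293 ≈ 0.3503.
Pooled p̂ = (685+453)/(1904+1293) = 1138/3197 = 0.3560.
SE = √(0.229252 × 0.00129861) = 0.0173.
z = (0.3598 − 0.3503)/0.0173 = 0.0095/0.0173 = 0.55.
p-value = P(Z < 0.546) ≈ 0.7075, so at α = 0.01 we fail to reject H₀.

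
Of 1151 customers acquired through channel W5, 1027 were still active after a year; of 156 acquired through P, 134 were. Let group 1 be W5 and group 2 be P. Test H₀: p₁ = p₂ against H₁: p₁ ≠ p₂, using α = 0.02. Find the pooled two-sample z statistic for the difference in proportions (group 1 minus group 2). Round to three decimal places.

p̂₁ = 1027/1151 ≈ 0.89227, p̂₂ = 134/156 ≈ 0.85897.
Pooled p̂ = (1027+134)/(1151+156) = 1161/1307 = 0.88829.
SE = √(0.0992279 × 0.00727907) = 0.02688.
z = (0.89227 − 0.85897)/0.02688 = 0.03330/0.02688 = 1.239.
p-value = 2·P(Z > 1.239) ≈ 0.2154. With α = 0.02, fail to reject H₀.

z = 1.239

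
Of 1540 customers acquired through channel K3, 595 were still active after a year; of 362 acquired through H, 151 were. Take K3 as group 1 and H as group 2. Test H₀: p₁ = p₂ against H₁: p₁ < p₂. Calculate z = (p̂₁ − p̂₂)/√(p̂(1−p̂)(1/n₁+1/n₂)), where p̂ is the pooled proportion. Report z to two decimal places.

z = -1.08

p̂₁ = 595/1540 ≈ 0.3864, p̂₂ = 151/362 ≈ 0.4171.
Pooled p̂ = (595+151)/(1540+362) = 746/1902 = 0.3922.
SE = √(p̂(1−p̂)(1/n₁+1/n₂)) = √(0.3922·0.6078·0.00341178) = √(0.000813311) = 0.0285.
z = (0.3864 − 0.4171)/0.0285 = -0.0307/0.0285 = -1.08.
p-value = P(Z < -1.079) ≈ 0.1404.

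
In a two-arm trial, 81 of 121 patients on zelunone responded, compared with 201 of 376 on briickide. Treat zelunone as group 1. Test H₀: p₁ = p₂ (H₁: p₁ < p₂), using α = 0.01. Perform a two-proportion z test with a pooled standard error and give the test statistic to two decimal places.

z = 2.60

p̂₁ = 81/121 ≈ 0.6694, p̂₂ = 201/376 ≈ 0.5346.
Pooled p̂ = (81+201)/(121+376) = 282/497 = 0.5674.
SE = √(0.245457 × 0.010924) = 0.0518.
z = (0.6694 − 0.5346)/0.0518 = 0.1348/0.0518 = 2.60.
p-value = P(Z < 2.604) ≈ 0.9954. With α = 0.01, fail to reject H₀.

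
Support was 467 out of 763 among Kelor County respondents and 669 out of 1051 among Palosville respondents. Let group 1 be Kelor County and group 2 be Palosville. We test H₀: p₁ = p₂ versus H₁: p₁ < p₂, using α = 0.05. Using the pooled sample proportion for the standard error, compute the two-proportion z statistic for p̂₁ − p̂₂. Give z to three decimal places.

z = -1.064

p̂₁ = 467/763 ≈ 0.61206, p̂₂ = 669/1051 ≈ 0.63654.
Pooled p̂ = (467+669)/(763+1051) = 1136/1814 = 0.62624.
SE = √(p̂(1−p̂)(1/n₁+1/n₂)) = √(0.62624·0.37376·0.00226209) = √(0.000529473) = 0.02301.
z = (0.61206 − 0.63654)/0.02301 = -0.02448/0.02301 = -1.064.
p-value = P(Z < -1.064) ≈ 0.1437. With α = 0.05, fail to reject H₀.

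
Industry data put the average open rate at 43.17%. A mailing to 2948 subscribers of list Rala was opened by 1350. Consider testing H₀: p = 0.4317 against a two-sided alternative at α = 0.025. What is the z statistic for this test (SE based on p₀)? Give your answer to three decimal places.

z = 2.876

p̂ = 1350/2948 = 0.457938.
Under H₀, SE = √(0.4317·0.5683/2948) = √(8.32209e-05) = 0.009123.
z = (0.457938 − 0.4317)/0.009123 = 0.026238/0.009123 = 2.876.
p-value = 2·P(Z > 2.876) ≈ 0.0040, so at α = 0.025 we reject H₀.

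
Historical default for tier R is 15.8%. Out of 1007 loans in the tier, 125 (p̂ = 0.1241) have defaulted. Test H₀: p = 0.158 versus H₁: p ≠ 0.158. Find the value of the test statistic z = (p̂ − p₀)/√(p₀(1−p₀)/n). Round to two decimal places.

p̂ = 125/1007 ≈ 0.1241.
Under H₀, SE = √(0.158·0.842/1007) = √(0.000132111) = 0.0115.
z = (0.1241 − 0.158)/0.0115 = -0.0339/0.0115 = -2.95.

z = -2.95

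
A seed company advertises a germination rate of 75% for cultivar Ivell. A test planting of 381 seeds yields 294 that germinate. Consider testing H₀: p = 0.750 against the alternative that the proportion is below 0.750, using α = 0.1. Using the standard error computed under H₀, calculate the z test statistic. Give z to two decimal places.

p̂ = 294/381 ≈ 0.7717.
Under H₀, SE = √(0.75·0.25/381) = √(0.000492126) = 0.0222.
z = (0.7717 − 0.75)/0.0222 = 0.0217/0.0222 = 0.98.
p-value = P(Z < 0.976) ≈ 0.8355; since p > α = 0.1, fail to reject H₀.

z = 0.98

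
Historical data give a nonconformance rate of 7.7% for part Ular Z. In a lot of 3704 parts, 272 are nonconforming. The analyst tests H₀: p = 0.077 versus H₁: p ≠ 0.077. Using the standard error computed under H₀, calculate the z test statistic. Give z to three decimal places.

z = -0.814

p̂ = 272/3704 ≈ 0.073434.
Under H₀, SE = √(0.077·0.923/3704) = √(1.91876e-05) = 0.004380.
z = (0.073434 − 0.077)/0.004380 = -0.003566/0.004380 = -0.814.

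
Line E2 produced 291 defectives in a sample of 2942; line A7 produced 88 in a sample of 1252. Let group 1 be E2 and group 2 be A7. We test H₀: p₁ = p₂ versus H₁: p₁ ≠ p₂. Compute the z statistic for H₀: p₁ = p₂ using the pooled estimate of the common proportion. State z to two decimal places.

z = 2.96

p̂₁ = 291/2942 ≈ 0.09891, p̂₂ = 88/1252 ≈ 0.07029.
Pooled p̂ = (291+88)/(2942+1252) = 379/4194 = 0.09037.
SE = √(0.082201 × 0.00113863) = 0.00967.
z = (0.09891 − 0.07029)/0.00967 = 0.02862/0.00967 = 2.96.
Two-sided p-value ≈ 2·Φ(−2.959) = 0.0031.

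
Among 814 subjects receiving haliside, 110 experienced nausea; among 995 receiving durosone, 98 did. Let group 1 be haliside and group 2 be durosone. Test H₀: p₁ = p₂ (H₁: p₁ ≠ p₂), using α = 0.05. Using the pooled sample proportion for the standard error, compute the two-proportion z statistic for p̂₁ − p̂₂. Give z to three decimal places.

z = 2.431

p̂₁ = 110/814 ≈ 0.135135, p̂₂ = 98/995 ≈ 0.098492.
Pooled p̂ = (110+98)/(814+995) = 208/1809 = 0.114981.
SE = √(0.10176 × 0.00223353) = 0.015076.
z = (0.135135 − 0.098492)/0.015076 = 0.036643/0.015076 = 2.431.
Two-sided p-value ≈ 2·Φ(−2.431) = 0.0151. With α = 0.05, reject H₀.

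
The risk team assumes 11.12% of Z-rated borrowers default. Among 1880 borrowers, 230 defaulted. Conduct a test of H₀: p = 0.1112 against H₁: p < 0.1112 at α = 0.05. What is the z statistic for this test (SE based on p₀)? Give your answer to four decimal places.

z = 1.5365

p̂ = 230/1880 ≈ 0.1223404.
SE = √(p₀(1−p₀)/n) = √(0.098835/1880) = 0.0072506.
z = (0.1223404 − 0.1112)/0.0072506 = 0.0111404/0.0072506 = 1.5365.
p-value = P(Z < 1.536) ≈ 0.9378, so at α = 0.05 we fail to reject H₀.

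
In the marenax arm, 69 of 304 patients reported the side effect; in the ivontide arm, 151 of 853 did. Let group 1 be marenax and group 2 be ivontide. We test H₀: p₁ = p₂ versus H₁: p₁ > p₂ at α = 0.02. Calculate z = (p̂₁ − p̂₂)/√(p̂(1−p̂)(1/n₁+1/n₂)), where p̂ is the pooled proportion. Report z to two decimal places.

z = 1.91

p̂₁ = 69/304 ≈ 0.2270, p̂₂ = 151/853 ≈ 0.1770.
Pooled p̂ = (69+151)/(304+853) = 220/1157 = 0.1901.
SE = √(0.153991 × 0.00446181) = 0.0262.
z = (0.2270 − 0.1770)/0.0262 = 0.0500/0.0262 = 1.91.
p-value = P(Z > 1.906) ≈ 0.0283, so at α = 0.02 we fail to reject H₀.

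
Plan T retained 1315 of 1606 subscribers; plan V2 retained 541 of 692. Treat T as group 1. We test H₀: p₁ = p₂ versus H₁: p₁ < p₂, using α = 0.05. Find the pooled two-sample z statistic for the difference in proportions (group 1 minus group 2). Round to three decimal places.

z = 2.065

p̂₁ = 1315/1606 = 0.81880, p̂₂ = 541/692 = 0.78179.
Pooled p̂ = (1315+541)/(1606+692) = 1856/2298 = 0.80766.
SE = √(0.155346 × 0.00206775) = 0.01792.
z = (0.81880 − 0.78179)/0.01792 = 0.03701/0.01792 = 2.065.
p-value = P(Z < 2.065) ≈ 0.9805; since p > α = 0.05, fail to reject H₀.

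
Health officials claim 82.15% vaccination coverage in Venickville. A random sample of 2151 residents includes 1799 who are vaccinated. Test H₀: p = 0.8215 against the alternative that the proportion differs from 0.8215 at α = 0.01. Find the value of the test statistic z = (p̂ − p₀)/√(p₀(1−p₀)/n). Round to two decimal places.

p̂ = 1799/2151 ≈ 0.8364.
SE = √(p₀(1−p₀)/n) = √(0.14664/2151) = 0.0083.
z = (0.8364 − 0.8215)/0.0083 = 0.0149/0.0083 = 1.80.
p-value = 2·P(Z > 1.799) ≈ 0.0720; since p > α = 0.01, fail to reject H₀.

z = 1.80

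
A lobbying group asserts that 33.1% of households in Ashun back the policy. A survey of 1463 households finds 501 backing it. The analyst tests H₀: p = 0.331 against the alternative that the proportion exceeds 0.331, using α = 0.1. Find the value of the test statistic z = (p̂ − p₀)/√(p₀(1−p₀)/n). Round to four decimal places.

z = 0.9304

p̂ = 501/1463 = 0.342447.
SE = √(p₀(1−p₀)/n) = √(0.22144/1463) = 0.012303.
z = (0.342447 − 0.331)/0.012303 = 0.011447/0.012303 = 0.9304.
p-value = P(Z > 0.930) ≈ 0.1761; since p > α = 0.1, fail to reject H₀.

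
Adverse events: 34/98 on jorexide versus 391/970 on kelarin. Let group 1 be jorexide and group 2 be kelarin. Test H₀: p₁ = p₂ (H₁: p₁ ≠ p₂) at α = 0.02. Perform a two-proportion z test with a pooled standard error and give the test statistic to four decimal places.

z = -1.0823

p̂₁ = 34/98 = 0.346939, p̂₂ = 391/970 = 0.403093.
Pooled p̂ = (34+391)/(98+970) = 425/1068 = 0.397940.
SE = √(p̂(1−p̂)(1/n₁+1/n₂)) = √(0.397940·0.602060·0.011235) = √(0.00269173) = 0.051882.
z = (0.346939 − 0.403093)/0.051882 = -0.056154/0.051882 = -1.0823.
Two-sided p-value ≈ 2·Φ(−1.082) = 0.2791. With α = 0.02, fail to reject H₀.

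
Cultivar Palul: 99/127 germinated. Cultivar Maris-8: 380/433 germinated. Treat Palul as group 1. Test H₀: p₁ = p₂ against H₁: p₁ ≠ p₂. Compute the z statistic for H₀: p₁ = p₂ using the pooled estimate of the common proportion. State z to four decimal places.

p̂₁ = 99/127 = 0.779528, p̂₂ = 380/433 = 0.877598.
Pooled p̂ = (99+380)/(127+433) = 479/560 = 0.855357.
SE = √(0.123721 × 0.0101835) = 0.035495.
z = (0.779528 − 0.877598)/0.035495 = -0.098070/0.035495 = -2.7629.

z = -2.7629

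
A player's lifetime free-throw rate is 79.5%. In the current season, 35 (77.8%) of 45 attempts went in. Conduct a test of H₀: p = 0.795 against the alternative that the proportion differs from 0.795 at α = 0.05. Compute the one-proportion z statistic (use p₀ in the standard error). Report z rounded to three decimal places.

p̂ = 35/45 ≈ 0.77778.
SE = √(p₀(1−p₀)/n) = √(0.16297/45) = 0.06018.
z = (0.77778 − 0.795)/0.06018 = -0.01722/0.06018 = -0.286.
Two-sided p-value ≈ 2·Φ(−0.286) = 0.7747, so at α = 0.05 we fail to reject H₀.

z = -0.286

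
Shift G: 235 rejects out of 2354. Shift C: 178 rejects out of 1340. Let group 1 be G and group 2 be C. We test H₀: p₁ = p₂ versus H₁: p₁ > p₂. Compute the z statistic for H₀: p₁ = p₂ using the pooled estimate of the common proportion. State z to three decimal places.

z = -3.061

p̂₁ = 235/2354 = 0.099830, p̂₂ = 178/1340 = 0.132836.
Pooled p̂ = (235+178)/(2354+1340) = 413/3694 = 0.111803.
SE = √(0.099303 × 0.00117108) = 0.010784.
z = (0.099830 − 0.132836)/0.010784 = -0.033006/0.010784 = -3.061.
p-value = P(Z > -3.061) ≈ 0.9989.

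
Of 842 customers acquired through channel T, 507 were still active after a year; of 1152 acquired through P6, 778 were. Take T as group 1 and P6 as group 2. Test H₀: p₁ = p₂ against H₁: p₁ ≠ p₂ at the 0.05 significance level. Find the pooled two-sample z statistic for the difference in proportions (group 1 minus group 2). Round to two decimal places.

p̂₁ = 507/842 = 0.6021, p̂₂ = 778/1152 = 0.6753.
Pooled p̂ = (507+778)/(842+1152) = 1285/1994 = 0.6444.
SE = √(0.229139 × 0.0020557) = 0.0217.
z = (0.6021 − 0.6753)/0.0217 = -0.0732/0.0217 = -3.37.
p-value = 2·P(Z > 3.373) ≈ 0.0007, so at α = 0.05 we reject H₀.

z = -3.37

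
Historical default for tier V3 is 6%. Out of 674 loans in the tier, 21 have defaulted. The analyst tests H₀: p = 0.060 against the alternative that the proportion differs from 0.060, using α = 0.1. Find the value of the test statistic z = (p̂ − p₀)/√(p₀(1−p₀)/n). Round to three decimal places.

z = -3.153

p̂ = 21/674 ≈ 0.031157.
Under H₀, SE = √(0.06·0.94/674) = √(8.36795e-05) = 0.009148.
z = (0.031157 − 0.06)/0.009148 = -0.028843/0.009148 = -3.153.
Two-sided p-value ≈ 2·Φ(−3.153) = 0.0016; since p < α = 0.1, reject H₀.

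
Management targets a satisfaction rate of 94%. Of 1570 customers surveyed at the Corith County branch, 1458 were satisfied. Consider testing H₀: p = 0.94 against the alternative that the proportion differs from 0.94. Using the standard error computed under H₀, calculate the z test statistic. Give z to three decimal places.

p̂ = 1458/1570 ≈ 0.928662.
Standard error under H₀: √(0.94×0.06/1570) = 0.005994.
z = (0.928662 − 0.94)/0.005994 = -0.011338/0.005994 = -1.892.

z = -1.892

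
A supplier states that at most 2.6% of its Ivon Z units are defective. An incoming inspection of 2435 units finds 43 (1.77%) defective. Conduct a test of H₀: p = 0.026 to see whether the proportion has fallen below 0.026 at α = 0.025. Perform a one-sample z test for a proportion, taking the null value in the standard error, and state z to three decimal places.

p̂ = 43/2435 ≈ 0.017659.
Under H₀, SE = √(0.026·0.974/2435) = √(1.04e-05) = 0.003225.
z = (0.017659 − 0.026)/0.003225 = -0.008341/0.003225 = -2.586.
p-value = P(Z < -2.586) ≈ 0.0048, so at α = 0.025 we reject H₀.

z = -2.586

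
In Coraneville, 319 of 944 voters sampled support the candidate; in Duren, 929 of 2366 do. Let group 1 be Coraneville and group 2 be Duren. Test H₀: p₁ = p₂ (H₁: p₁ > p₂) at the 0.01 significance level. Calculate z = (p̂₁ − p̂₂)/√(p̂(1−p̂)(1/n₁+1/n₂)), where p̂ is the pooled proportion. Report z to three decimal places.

z = -2.933

p̂₁ = 319/944 ≈ 0.33792, p̂₂ = 929/2366 ≈ 0.39265.
Pooled p̂ = (319+929)/(944+2366) = 1248/3310 = 0.37704.
SE = √(0.234881 × 0.00148198) = 0.01866.
z = (0.33792 − 0.39265)/0.01866 = -0.05473/0.01866 = -2.933.
p-value = P(Z > -2.933) ≈ 0.9983; since p > α = 0.01, fail to reject H₀.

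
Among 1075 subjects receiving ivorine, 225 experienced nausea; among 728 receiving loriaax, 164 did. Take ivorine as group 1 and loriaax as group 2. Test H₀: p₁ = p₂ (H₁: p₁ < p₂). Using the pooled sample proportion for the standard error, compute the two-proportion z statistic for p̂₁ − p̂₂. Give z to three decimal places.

z = -0.809

p̂₁ = 225/1075 = 0.20930, p̂₂ = 164/728 = 0.22527.
Pooled p̂ = (225+164)/(1075+728) = 389/1803 = 0.21575.
SE = √(0.169203 × 0.00230386) = 0.01974.
z = (0.20930 − 0.22527)/0.01974 = -0.01597/0.01974 = -0.809.
p-value = P(Z < -0.809) ≈ 0.2093.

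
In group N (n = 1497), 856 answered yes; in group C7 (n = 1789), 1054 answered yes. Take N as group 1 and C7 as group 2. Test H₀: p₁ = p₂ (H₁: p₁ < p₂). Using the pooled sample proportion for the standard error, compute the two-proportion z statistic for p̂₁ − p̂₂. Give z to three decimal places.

z = -1.004

p̂₁ = 856/1497 ≈ 0.57181, p̂₂ = 1054/1789 ≈ 0.58916.
Pooled p̂ = (856+1054)/(1497+1789) = 1910/3286 = 0.58125.
SE = √(0.243398 × 0.00122697) = 0.01728.
z = (0.57181 − 0.58916)/0.01728 = -0.01735/0.01728 = -1.004.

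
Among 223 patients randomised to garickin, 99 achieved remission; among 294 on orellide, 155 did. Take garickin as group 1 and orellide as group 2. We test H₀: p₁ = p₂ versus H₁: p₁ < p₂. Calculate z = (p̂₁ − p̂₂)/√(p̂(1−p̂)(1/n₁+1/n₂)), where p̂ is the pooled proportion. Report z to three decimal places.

z = -1.876

p̂₁ = 99/223 ≈ 0.44395, p̂₂ = 155/294 ≈ 0.52721.
Pooled p̂ = (99+155)/(223+294) = 254/517 = 0.49130.
SE = √(0.249924 × 0.00788567) = 0.04439.
z = (0.44395 − 0.52721)/0.04439 = -0.08326/0.04439 = -1.876.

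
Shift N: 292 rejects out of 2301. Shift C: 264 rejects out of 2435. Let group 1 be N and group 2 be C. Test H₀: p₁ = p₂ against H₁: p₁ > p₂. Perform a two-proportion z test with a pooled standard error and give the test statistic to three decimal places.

z = 1.975

p̂₁ = 292/2301 ≈ 0.126901, p̂₂ = 264/2435 ≈ 0.108419.
Pooled p̂ = (292+264)/(2301+2435) = 556/4736 = 0.117399.
SE = √(0.103616 × 0.000845271) = 0.009359.
z = (0.126901 − 0.108419)/0.009359 = 0.018482/0.009359 = 1.975.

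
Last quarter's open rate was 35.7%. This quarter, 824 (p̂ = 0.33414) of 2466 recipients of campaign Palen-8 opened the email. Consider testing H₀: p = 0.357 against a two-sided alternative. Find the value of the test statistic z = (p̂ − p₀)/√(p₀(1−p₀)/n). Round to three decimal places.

p̂ = 824/2466 = 0.33414.
Standard error under H₀: √(0.357×0.643/2466) = 0.00965.
z = (0.33414 − 0.357)/0.00965 = -0.02286/0.00965 = -2.369.
Two-sided p-value ≈ 2·Φ(−2.369) = 0.0178.

z = -2.369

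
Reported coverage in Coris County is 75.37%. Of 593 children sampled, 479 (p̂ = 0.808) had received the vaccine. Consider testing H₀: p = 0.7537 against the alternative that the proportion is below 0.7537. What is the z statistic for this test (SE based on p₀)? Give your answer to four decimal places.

p̂ = 479/593 = 0.807757.
SE = √(p₀(1−p₀)/n) = √(0.18564/593) = 0.017693.
z = (0.807757 − 0.7537)/0.017693 = 0.054057/0.017693 = 3.0553.

z = 3.0553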